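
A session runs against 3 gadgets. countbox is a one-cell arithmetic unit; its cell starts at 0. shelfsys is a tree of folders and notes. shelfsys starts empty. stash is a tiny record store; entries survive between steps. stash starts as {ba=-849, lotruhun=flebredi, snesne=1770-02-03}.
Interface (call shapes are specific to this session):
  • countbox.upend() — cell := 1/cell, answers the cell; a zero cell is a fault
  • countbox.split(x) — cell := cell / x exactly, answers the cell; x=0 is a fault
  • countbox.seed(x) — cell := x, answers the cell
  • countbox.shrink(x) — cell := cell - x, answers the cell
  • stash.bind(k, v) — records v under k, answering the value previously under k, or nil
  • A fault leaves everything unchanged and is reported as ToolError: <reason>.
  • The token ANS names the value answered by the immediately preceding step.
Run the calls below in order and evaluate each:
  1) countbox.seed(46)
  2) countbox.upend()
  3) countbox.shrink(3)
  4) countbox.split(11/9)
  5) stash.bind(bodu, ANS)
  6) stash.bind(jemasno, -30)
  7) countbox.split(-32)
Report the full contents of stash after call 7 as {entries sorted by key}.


Answer: {ba=-849, bodu=-1233/506, jemasno=-30, lotruhun=flebredi, snesne=1770-02-03}

Derivation:
I call seed on x→46: 46.
I run upend, and get 1/46.
I run shrink on x→3, giving -137/46.
Next I call split on x→11/9, yielding -1233/506.
I run bind on k→bodu, v→ANS, — result: nil.
I use bind on k→jemasno, v→-30, which returns nil.
I use split on x→-32, which returns 1233/16192.


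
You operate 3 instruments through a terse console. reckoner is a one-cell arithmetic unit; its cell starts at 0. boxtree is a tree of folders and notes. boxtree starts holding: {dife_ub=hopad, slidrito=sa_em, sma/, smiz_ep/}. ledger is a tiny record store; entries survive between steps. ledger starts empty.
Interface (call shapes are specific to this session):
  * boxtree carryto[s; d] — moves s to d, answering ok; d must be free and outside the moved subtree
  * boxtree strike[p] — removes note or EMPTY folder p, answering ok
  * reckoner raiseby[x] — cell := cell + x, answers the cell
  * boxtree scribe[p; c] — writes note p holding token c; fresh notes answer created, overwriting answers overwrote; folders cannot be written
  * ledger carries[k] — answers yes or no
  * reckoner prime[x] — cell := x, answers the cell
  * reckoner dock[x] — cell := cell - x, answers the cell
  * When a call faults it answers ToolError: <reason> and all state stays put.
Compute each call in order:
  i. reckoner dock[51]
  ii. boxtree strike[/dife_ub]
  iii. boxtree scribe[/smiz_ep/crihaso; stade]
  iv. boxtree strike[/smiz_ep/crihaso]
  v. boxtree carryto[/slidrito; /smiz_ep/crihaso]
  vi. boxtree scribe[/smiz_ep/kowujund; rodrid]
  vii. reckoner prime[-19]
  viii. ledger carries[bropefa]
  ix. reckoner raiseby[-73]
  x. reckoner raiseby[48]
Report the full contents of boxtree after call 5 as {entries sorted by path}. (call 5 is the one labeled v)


Answer: {sma/, smiz_ep/, smiz_ep/crihaso=sa_em}

Derivation:
I call reckoner dock with x=51, and observe -51.
I invoke boxtree strike with p=/dife_ub, → ok.
I run boxtree scribe with p=/smiz_ep/crihaso, c=stade, and observe created.
Now I run boxtree strike with p=/smiz_ep/crihaso: ok.
Calling boxtree carryto with s=/slidrito, d=/smiz_ep/crihaso, and get ok.
Then boxtree scribe with p=/smiz_ep/kowujund, c=rodrid, and get created.
Next I call reckoner prime with x=-19, and observe -19.
I call ledger carries with k=bropefa, → no.
Now I run reckoner raiseby with x=-73, and see -92.
I run reckoner raiseby with x=48, yielding -44.


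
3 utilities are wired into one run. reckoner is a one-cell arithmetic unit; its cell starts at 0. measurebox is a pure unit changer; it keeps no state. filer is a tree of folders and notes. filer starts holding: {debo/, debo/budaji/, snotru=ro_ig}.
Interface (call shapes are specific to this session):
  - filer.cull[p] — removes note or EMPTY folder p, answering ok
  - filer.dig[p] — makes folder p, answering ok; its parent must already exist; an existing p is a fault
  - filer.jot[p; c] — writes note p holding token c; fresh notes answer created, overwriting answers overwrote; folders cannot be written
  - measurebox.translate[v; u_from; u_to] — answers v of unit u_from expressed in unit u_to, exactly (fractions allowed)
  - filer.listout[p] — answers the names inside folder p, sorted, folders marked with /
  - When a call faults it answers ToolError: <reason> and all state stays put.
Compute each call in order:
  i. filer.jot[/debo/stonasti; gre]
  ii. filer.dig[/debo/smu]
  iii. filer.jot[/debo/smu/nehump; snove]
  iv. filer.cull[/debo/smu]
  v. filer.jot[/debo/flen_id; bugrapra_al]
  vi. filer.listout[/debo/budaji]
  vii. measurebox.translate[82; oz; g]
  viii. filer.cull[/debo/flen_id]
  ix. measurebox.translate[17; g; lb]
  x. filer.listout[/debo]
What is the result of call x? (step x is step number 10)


Answer: [budaji/, smu/, stonasti]

Derivation:
-- jot(p=/debo/stonasti, c=gre) -> created
-- dig(p=/debo/smu) -> ok
-- jot(p=/debo/smu/nehump, c=snove) -> created
-- cull(p=/debo/smu) -> ToolError: not empty
-- jot(p=/debo/flen_id, c=bugrapra_al) -> created
-- listout(p=/debo/budaji) -> []
-- translate(v=82, u_from=oz, u_to=g) -> 1859728717/800000
-- cull(p=/debo/flen_id) -> ok
-- translate(v=17, u_from=g, u_to=lb) -> 1700000/45359237
-- listout(p=/debo) -> [budaji/, smu/, stonasti]


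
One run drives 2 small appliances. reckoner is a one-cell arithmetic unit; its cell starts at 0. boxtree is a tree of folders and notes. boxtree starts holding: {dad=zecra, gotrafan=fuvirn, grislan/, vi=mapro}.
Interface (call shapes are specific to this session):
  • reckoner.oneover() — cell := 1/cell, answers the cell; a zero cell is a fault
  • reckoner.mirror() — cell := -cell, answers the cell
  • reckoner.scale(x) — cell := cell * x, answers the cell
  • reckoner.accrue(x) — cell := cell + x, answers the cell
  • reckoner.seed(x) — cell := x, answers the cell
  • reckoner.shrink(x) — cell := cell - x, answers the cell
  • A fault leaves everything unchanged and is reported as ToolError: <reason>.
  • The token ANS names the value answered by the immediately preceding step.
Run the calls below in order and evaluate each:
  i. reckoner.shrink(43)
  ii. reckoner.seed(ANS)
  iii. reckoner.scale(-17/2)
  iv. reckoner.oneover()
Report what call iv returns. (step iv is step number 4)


Invoking shrink using x='43', which returns -43.
Calling seed using x='ANS', and get -43.
Then scale using x='-17/2', which returns 731/2.
Using oneover(), giving 2/731.

Answer: 2/731


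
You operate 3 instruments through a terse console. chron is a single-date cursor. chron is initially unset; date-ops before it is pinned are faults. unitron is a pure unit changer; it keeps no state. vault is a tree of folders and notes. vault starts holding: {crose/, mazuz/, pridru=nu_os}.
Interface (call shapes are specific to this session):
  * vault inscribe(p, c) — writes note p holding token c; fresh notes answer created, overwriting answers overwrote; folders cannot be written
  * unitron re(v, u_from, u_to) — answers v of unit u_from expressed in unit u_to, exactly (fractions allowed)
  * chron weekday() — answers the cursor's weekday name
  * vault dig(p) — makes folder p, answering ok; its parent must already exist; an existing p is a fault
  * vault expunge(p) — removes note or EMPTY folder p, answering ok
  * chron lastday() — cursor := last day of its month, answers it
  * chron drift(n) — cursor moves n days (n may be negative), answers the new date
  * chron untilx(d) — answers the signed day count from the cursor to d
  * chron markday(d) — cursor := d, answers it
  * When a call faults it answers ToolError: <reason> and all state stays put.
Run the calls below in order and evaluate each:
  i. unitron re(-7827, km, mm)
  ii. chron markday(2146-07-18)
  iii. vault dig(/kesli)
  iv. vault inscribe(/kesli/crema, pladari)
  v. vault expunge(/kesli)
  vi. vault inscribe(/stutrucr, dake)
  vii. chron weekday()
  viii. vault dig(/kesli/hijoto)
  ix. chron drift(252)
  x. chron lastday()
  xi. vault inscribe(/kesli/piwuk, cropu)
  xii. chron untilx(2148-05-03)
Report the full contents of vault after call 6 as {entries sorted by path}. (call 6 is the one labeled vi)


Do: unitron re[v→-7827; u_from→km; u_to→mm]
See: -7827000000
Do: chron markday[d→2146-07-18]
See: 2146-07-18
Do: vault dig[p→/kesli]
See: ok
Do: vault inscribe[p→/kesli/crema; c→pladari]
See: created
Do: vault expunge[p→/kesli]
See: ToolError: not empty
Do: vault inscribe[p→/stutrucr; c→dake]
See: created
Do: chron weekday[]
See: Monday
Do: vault dig[p→/kesli/hijoto]
See: ok
Do: chron drift[n→252]
See: 2147-03-27
Do: chron lastday[]
See: 2147-03-31
Do: vault inscribe[p→/kesli/piwuk; c→cropu]
See: created
Do: chron untilx[d→2148-05-03]
See: 399

Answer: {crose/, kesli/, kesli/crema=pladari, mazuz/, pridru=nu_os, stutrucr=dake}


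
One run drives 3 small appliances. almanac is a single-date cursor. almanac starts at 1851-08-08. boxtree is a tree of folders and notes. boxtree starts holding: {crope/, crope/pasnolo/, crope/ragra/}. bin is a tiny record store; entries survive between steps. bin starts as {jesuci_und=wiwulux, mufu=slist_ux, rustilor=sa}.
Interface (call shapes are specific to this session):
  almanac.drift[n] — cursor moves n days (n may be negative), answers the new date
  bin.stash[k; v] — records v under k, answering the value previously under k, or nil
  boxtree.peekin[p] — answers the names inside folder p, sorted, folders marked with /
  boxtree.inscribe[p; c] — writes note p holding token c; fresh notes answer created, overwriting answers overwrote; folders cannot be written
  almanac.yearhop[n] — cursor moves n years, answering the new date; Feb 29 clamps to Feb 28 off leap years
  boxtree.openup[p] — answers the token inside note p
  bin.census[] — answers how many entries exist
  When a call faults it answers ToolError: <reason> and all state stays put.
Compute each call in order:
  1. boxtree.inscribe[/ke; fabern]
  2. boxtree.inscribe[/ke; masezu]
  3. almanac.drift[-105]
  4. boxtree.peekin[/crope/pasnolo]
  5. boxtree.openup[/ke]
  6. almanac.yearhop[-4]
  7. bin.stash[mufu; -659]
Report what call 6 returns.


Act: inscribe[p: /ke; c: fabern]
Obs: created
Act: inscribe[p: /ke; c: masezu]
Obs: overwrote
Act: drift[n: -105]
Obs: 1851-04-25
Act: peekin[p: /crope/pasnolo]
Obs: []
Act: openup[p: /ke]
Obs: masezu
Act: yearhop[n: -4]
Obs: 1847-04-25
Act: stash[k: mufu; v: -659]
Obs: slist_ux

Answer: 1847-04-25


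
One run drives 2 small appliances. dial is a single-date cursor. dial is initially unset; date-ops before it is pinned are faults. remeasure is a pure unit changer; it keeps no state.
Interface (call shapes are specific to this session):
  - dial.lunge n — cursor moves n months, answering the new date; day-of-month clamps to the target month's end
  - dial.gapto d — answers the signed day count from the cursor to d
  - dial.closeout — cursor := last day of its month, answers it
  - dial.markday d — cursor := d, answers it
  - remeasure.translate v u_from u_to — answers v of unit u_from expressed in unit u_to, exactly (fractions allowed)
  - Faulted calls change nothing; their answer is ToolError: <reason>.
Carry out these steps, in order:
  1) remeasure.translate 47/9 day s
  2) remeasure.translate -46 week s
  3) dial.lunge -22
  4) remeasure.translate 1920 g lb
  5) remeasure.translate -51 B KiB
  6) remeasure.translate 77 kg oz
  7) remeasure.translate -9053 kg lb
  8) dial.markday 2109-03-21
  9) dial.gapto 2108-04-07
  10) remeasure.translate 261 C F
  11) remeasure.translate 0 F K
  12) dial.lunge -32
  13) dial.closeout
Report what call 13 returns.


Answer: 2106-07-31

Derivation:
// 1. remeasure.translate(v: 47/9, u_from: day, u_to: s) == 451200
// 2. remeasure.translate(v: -46, u_from: week, u_to: s) == -27820800
// 3. dial.lunge(n: -22) == ToolError: no date set
// 4. remeasure.translate(v: 1920, u_from: g, u_to: lb) == 192000000/45359237
// 5. remeasure.translate(v: -51, u_from: B, u_to: KiB) == -51/1024
// 6. remeasure.translate(v: 77, u_from: kg, u_to: oz) == 1600000000/589081
// 7. remeasure.translate(v: -9053, u_from: kg, u_to: lb) == -82300000000/4123567
// 8. dial.markday(d: 2109-03-21) == 2109-03-21
// 9. dial.gapto(d: 2108-04-07) == -348
// 10. remeasure.translate(v: 261, u_from: C, u_to: F) == 2509/5
// 11. remeasure.translate(v: 0, u_from: F, u_to: K) == 45967/180
// 12. dial.lunge(n: -32) == 2106-07-21
// 13. dial.closeout() == 2106-07-31


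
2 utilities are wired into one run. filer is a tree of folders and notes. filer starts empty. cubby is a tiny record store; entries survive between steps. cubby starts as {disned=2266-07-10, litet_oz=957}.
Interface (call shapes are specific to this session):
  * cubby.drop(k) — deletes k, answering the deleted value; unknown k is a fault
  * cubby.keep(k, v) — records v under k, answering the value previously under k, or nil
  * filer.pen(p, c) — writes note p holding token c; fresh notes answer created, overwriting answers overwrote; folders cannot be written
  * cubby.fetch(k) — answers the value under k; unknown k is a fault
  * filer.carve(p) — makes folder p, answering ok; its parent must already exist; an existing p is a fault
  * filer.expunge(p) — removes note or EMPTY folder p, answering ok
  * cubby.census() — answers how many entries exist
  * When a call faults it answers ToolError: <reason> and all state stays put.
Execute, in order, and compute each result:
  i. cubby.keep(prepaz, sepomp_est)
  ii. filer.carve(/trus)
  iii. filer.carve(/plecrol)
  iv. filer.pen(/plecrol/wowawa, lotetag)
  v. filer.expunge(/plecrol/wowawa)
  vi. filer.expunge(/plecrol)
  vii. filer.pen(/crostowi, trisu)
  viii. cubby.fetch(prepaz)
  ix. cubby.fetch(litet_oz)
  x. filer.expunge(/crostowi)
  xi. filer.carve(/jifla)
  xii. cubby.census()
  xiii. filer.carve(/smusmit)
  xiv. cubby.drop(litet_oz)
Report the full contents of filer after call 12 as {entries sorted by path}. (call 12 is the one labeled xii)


Answer: {jifla/, trus/}

Derivation:
Invoking keep using prepaz, sepomp_est, and observe nil.
I invoke carve using /trus, and observe ok.
I call carve using /plecrol, and get ok.
Then pen using /plecrol/wowawa, lotetag, — result: created.
Next I call expunge using /plecrol/wowawa: ok.
Calling expunge using /plecrol, and get ok.
Invoking pen using /crostowi, trisu, giving created.
Now I run fetch using prepaz, yielding sepomp_est.
I invoke fetch using litet_oz, which returns 957.
Calling expunge using /crostowi, and get ok.
Then carve using /jifla, which returns ok.
Next I call census(), — result: 3.
I run carve using /smusmit, which returns ok.
I call drop using litet_oz, which returns 957.


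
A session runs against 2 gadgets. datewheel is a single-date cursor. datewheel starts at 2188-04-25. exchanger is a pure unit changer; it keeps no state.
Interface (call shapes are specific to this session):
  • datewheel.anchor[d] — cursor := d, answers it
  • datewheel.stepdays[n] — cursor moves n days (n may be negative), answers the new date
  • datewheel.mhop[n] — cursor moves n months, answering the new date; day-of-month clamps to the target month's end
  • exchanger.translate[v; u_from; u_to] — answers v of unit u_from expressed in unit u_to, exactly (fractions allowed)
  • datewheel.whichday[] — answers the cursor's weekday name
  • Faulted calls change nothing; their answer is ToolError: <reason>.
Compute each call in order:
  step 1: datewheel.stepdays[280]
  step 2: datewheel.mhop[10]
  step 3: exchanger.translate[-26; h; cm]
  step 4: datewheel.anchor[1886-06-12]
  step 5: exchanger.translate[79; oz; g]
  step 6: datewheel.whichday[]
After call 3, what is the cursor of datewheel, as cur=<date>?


% 1. datewheel.stepdays(n→280) ~> 2189-01-30
% 2. datewheel.mhop(n→10) ~> 2189-11-30
% 3. exchanger.translate(v→-26, u_from→h, u_to→cm) ~> ToolError: incompatible units
% 4. datewheel.anchor(d→1886-06-12) ~> 1886-06-12
% 5. exchanger.translate(v→79, u_from→oz, u_to→g) ~> 3583379723/1600000
% 6. datewheel.whichday() ~> Saturday

Answer: cur=2189-11-30


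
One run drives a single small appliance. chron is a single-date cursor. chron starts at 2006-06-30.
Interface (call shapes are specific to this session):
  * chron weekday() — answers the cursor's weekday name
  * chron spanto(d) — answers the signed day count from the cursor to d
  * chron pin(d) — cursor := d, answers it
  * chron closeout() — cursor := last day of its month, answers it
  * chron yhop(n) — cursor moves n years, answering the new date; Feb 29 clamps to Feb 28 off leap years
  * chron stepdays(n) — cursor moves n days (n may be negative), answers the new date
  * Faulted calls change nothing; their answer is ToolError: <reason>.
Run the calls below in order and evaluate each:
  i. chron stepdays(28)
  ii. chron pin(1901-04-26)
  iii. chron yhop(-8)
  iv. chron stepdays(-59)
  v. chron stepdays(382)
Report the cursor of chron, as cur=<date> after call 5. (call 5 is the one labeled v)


Answer: cur=1894-03-15

Derivation:
Calling chron stepdays(n→28), and get 2006-07-28.
I use chron pin(d→1901-04-26), and observe 1901-04-26.
Now I run chron yhop(n→-8), — result: 1893-04-26.
Next I call chron stepdays(n→-59), and observe 1893-02-26.
Next I call chron stepdays(n→382), and get 1894-03-15.


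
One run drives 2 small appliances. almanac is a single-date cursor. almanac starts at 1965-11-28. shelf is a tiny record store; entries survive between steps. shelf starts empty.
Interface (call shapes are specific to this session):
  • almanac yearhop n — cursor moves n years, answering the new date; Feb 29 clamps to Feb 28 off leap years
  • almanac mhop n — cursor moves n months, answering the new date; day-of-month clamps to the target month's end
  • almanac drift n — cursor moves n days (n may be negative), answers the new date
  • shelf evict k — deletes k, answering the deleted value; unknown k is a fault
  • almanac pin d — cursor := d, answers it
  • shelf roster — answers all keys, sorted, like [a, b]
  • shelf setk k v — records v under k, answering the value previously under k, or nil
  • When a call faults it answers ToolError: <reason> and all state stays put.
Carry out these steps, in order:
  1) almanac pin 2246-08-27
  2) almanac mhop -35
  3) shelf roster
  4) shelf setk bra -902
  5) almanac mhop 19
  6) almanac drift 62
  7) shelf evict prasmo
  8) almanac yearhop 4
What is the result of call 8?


Answer: 2249-06-28

Derivation:
$ almanac pin d=2246-08-27
[out] 2246-08-27
$ almanac mhop n=-35
[out] 2243-09-27
$ shelf roster
[out] []
$ shelf setk k=bra v=-902
[out] nil
$ almanac mhop n=19
[out] 2245-04-27
$ almanac drift n=62
[out] 2245-06-28
$ shelf evict k=prasmo
[out] ToolError: no such key prasmo
$ almanac yearhop n=4
[out] 2249-06-28


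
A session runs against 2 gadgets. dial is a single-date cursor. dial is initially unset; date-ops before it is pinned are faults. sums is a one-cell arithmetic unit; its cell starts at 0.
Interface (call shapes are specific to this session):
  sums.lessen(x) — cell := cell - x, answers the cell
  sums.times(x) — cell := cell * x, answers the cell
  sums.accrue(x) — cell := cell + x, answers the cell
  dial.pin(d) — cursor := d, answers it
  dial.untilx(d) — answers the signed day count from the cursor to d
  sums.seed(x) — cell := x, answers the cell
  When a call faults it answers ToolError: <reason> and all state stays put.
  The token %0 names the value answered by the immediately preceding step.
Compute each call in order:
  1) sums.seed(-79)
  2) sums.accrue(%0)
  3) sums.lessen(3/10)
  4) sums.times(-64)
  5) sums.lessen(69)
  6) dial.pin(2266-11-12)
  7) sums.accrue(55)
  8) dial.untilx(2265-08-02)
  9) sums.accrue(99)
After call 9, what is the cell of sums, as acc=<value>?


Answer: acc=51081/5

Derivation:
[in] sums.seed x: -79
:: -79
[in] sums.accrue x: %0
:: -158
[in] sums.lessen x: 3/10
:: -1583/10
[in] sums.times x: -64
:: 50656/5
[in] sums.lessen x: 69
:: 50311/5
[in] dial.pin d: 2266-11-12
:: 2266-11-12
[in] sums.accrue x: 55
:: 50586/5
[in] dial.untilx d: 2265-08-02
:: -467
[in] sums.accrue x: 99
:: 51081/5


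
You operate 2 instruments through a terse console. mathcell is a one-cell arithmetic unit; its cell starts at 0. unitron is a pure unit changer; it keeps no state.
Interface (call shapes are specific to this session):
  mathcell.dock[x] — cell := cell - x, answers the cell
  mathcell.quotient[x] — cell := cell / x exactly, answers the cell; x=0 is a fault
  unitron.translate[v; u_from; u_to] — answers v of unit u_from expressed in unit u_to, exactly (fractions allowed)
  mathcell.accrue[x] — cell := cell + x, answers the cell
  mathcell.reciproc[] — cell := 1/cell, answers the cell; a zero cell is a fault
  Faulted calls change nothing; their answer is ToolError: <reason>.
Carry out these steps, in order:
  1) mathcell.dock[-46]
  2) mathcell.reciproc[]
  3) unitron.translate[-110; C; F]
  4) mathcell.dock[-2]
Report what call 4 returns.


// 1. mathcell.dock(x=-46) ~> 46
// 2. mathcell.reciproc() ~> 1/46
// 3. unitron.translate(v=-110, u_from=C, u_to=F) ~> -166
// 4. mathcell.dock(x=-2) ~> 93/46

Answer: 93/46


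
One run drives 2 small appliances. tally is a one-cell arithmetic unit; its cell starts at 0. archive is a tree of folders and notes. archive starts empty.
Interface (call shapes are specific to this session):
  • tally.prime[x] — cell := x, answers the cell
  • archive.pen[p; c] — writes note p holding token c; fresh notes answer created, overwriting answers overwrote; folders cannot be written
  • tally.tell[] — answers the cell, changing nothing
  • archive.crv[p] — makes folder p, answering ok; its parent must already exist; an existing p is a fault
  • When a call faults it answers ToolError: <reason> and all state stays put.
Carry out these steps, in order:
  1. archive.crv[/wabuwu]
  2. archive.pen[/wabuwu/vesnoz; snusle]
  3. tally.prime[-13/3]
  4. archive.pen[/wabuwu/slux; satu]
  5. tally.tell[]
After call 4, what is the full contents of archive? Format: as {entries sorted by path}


Answer: {wabuwu/, wabuwu/slux=satu, wabuwu/vesnoz=snusle}

Derivation:
-- crv(p: /wabuwu) : ok
-- pen(p: /wabuwu/vesnoz, c: snusle) : created
-- prime(x: -13/3) : -13/3
-- pen(p: /wabuwu/slux, c: satu) : created
-- tell() : -13/3


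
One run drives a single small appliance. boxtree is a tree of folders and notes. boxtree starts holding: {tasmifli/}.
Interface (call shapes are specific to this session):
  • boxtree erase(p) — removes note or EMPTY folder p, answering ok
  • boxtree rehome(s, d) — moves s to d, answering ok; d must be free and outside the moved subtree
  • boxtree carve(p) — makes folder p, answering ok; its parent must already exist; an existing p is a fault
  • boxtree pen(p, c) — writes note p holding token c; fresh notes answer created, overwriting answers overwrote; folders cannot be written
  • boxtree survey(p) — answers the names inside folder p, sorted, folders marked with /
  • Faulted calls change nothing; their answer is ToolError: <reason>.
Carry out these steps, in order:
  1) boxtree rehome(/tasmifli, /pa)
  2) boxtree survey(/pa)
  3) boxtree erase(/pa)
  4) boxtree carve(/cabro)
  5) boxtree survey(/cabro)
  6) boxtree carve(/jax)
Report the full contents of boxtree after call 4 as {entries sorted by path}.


Invoking boxtree rehome with s: /tasmifli, d: /pa, which returns ok.
I use boxtree survey with p: /pa, and get [].
Calling boxtree erase with p: /pa: ok.
Calling boxtree carve with p: /cabro, and see ok.
Calling boxtree survey with p: /cabro, giving [].
I invoke boxtree carve with p: /jax, yielding ok.

Answer: {cabro/}


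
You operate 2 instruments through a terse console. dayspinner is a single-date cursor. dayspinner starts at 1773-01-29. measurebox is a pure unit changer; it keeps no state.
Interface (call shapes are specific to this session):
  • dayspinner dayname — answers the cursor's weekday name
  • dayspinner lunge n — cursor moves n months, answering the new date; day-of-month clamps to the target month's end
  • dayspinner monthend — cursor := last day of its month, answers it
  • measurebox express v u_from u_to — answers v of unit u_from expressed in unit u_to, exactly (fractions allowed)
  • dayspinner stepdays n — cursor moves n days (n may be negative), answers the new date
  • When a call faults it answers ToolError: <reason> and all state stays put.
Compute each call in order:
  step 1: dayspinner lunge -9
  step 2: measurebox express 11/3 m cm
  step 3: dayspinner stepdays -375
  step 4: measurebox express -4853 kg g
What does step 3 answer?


→ dayspinner lunge(n: -9)
← 1772-04-29
→ measurebox express(v: 11/3, u_from: m, u_to: cm)
← 1100/3
→ dayspinner stepdays(n: -375)
← 1771-04-20
→ measurebox express(v: -4853, u_from: kg, u_to: g)
← -4853000

Answer: 1771-04-20


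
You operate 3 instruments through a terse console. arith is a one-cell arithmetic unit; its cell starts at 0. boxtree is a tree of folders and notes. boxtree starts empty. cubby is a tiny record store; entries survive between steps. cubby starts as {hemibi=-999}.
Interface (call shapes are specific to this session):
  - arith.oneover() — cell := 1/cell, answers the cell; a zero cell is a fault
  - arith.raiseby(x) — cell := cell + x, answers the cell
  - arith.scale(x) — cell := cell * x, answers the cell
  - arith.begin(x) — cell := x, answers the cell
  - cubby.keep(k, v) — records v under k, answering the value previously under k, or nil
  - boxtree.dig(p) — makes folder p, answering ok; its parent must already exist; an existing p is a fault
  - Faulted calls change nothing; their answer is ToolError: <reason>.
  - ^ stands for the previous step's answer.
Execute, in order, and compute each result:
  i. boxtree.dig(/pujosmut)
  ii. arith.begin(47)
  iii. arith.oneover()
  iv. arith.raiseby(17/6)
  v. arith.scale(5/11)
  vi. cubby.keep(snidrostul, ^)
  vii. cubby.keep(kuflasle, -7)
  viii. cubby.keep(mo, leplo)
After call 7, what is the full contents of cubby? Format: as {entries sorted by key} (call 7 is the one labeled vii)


Answer: {hemibi=-999, kuflasle=-7, snidrostul=4025/3102}

Derivation:
·→ boxtree.dig(p→/pujosmut)
·← ok
·→ arith.begin(x→47)
·← 47
·→ arith.oneover()
·← 1/47
·→ arith.raiseby(x→17/6)
·← 805/282
·→ arith.scale(x→5/11)
·← 4025/3102
·→ cubby.keep(k→snidrostul, v→^)
·← nil
·→ cubby.keep(k→kuflasle, v→-7)
·← nil
·→ cubby.keep(k→mo, v→leplo)
·← nil


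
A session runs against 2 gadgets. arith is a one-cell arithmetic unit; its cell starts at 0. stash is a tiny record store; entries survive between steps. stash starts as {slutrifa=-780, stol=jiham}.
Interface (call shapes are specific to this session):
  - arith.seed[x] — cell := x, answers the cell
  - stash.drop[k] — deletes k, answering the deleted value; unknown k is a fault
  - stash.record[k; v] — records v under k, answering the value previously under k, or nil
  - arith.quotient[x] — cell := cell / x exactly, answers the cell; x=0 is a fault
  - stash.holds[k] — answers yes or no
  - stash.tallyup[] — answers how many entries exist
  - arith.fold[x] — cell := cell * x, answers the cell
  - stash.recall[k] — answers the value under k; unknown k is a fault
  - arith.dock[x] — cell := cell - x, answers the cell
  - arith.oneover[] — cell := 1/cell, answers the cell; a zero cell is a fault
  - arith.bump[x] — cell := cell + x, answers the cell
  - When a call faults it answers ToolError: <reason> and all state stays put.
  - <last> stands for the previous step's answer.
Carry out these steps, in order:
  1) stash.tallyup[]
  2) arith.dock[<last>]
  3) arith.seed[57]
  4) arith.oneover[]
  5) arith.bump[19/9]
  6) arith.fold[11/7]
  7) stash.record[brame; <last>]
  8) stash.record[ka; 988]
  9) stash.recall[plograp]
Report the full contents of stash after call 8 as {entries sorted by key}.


[in] stash.tallyup
  2
[in] arith.dock x=<last>
  -2
[in] arith.seed x=57
  57
[in] arith.oneover
  1/57
[in] arith.bump x=19/9
  364/171
[in] arith.fold x=11/7
  572/171
[in] stash.record k=brame v=<last>
  nil
[in] stash.record k=ka v=988
  nil
[in] stash.recall k=plograp
  ToolError: no such key plograp

Answer: {brame=572/171, ka=988, slutrifa=-780, stol=jiham}


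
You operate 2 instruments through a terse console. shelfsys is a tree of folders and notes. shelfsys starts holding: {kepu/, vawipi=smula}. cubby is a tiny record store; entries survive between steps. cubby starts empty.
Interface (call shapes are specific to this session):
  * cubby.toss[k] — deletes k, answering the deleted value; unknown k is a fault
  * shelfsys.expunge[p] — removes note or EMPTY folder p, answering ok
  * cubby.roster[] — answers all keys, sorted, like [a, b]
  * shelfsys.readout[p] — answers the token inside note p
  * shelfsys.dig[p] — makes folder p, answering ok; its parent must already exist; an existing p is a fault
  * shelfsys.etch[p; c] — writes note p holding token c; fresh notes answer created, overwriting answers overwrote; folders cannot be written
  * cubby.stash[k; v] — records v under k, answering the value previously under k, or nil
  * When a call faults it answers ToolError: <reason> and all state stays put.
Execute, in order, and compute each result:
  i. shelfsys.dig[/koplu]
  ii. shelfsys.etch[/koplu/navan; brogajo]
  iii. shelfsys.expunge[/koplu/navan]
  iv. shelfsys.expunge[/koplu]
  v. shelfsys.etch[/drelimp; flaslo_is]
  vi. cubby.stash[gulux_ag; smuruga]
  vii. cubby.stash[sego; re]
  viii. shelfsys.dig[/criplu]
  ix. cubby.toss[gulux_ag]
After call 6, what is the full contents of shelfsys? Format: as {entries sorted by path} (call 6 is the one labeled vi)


Answer: {drelimp=flaslo_is, kepu/, vawipi=smula}

Derivation:
-- dig(/koplu) : ok
-- etch(/koplu/navan, brogajo) : created
-- expunge(/koplu/navan) : ok
-- expunge(/koplu) : ok
-- etch(/drelimp, flaslo_is) : created
-- stash(gulux_ag, smuruga) : nil
-- stash(sego, re) : nil
-- dig(/criplu) : ok
-- toss(gulux_ag) : smuruga


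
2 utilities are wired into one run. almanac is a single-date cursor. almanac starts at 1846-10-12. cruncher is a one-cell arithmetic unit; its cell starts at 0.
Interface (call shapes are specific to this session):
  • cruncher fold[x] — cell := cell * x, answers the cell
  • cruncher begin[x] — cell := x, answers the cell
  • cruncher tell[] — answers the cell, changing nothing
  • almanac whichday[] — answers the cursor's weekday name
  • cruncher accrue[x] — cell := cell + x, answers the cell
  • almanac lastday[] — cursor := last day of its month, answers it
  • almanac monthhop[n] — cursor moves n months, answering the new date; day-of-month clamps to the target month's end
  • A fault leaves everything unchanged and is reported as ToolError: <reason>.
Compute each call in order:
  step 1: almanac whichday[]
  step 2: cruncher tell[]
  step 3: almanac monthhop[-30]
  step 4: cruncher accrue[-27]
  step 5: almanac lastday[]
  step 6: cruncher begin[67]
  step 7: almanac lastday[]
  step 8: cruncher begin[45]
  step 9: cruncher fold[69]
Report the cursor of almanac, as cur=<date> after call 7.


Then almanac whichday(), which returns Monday.
Invoking cruncher tell, which returns 0.
Now I run almanac monthhop on n: -30, and get 1844-04-12.
I run cruncher accrue on x: -27, → -27.
Next I call almanac lastday(), — result: 1844-04-30.
Calling cruncher begin on x: 67, → 67.
I call almanac lastday, and get 1844-04-30.
I call cruncher begin on x: 45, and get 45.
I try cruncher fold on x: 69, yielding 3105.

Answer: cur=1844-04-30


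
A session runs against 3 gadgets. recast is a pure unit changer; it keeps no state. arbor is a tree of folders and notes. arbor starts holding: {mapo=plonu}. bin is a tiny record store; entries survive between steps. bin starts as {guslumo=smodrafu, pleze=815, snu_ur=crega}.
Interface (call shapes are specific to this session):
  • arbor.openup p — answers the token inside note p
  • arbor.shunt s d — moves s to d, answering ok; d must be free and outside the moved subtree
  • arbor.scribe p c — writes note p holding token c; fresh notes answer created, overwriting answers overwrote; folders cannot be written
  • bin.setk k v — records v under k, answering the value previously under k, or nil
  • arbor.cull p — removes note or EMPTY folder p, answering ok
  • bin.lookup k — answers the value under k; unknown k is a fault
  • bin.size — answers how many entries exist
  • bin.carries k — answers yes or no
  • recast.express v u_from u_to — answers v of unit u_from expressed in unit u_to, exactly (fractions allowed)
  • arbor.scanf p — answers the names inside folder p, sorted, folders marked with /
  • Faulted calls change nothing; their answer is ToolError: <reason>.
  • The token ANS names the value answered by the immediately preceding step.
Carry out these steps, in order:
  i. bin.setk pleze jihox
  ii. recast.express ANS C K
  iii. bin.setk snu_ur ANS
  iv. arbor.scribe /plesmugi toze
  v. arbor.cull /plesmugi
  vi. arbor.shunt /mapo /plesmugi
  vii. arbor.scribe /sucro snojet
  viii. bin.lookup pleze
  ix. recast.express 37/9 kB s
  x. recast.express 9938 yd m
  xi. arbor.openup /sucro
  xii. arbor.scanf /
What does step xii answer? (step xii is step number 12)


Answer: [plesmugi, sucro]

Derivation:
·→ bin.setk(pleze, jihox)
·← 815
·→ recast.express(ANS, C, K)
·← 21763/20
·→ bin.setk(snu_ur, ANS)
·← crega
·→ arbor.scribe(/plesmugi, toze)
·← created
·→ arbor.cull(/plesmugi)
·← ok
·→ arbor.shunt(/mapo, /plesmugi)
·← ok
·→ arbor.scribe(/sucro, snojet)
·← created
·→ bin.lookup(pleze)
·← jihox
·→ recast.express(37/9, kB, s)
·← ToolError: incompatible units
·→ recast.express(9938, yd, m)
·← 5679567/625
·→ arbor.openup(/sucro)
·← snojet
·→ arbor.scanf(/)
·← [plesmugi, sucro]


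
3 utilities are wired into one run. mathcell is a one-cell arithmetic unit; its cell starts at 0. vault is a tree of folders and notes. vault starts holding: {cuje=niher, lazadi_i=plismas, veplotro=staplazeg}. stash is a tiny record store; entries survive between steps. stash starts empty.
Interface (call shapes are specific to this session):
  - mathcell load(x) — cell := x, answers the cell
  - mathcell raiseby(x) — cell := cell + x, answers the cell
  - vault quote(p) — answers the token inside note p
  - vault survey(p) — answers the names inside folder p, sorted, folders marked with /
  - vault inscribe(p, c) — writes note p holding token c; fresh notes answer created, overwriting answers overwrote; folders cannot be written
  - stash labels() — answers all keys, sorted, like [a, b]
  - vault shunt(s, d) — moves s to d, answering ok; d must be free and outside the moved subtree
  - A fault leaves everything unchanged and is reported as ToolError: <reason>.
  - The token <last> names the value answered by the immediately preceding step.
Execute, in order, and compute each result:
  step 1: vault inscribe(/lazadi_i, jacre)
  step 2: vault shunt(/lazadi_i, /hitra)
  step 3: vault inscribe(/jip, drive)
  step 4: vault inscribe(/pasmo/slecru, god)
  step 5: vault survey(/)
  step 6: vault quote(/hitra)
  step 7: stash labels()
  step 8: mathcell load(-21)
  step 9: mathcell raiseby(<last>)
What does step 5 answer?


Answer: [cuje, hitra, jip, veplotro]

Derivation:
> vault inscribe p→/lazadi_i c→jacre
= overwrote
> vault shunt s→/lazadi_i d→/hitra
= ok
> vault inscribe p→/jip c→drive
= created
> vault inscribe p→/pasmo/slecru c→god
= ToolError: no parent
> vault survey p→/
= [cuje, hitra, jip, veplotro]
> vault quote p→/hitra
= jacre
> stash labels
= []
> mathcell load x→-21
= -21
> mathcell raiseby x→<last>
= -42


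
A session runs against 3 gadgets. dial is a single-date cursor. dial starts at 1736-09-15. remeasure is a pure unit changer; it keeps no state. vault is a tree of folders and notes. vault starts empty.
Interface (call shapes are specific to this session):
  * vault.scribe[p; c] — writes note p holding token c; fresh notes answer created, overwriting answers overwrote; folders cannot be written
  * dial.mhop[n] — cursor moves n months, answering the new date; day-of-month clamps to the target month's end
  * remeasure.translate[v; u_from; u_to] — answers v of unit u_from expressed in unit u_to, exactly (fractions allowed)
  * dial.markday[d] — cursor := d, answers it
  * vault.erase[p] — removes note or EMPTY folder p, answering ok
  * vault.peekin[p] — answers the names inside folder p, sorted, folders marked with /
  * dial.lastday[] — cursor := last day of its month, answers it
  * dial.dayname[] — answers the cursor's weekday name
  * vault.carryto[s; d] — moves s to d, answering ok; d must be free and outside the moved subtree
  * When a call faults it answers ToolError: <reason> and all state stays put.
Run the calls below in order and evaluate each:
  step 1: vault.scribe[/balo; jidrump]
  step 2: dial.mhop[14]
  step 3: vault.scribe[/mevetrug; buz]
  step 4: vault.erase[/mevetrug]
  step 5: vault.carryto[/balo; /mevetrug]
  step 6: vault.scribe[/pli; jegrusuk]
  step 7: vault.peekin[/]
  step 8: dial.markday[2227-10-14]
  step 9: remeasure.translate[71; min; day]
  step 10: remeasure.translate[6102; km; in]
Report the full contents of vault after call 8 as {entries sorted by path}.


~$ scribe /balo jidrump
:: created
~$ mhop 14
:: 1737-11-15
~$ scribe /mevetrug buz
:: created
~$ erase /mevetrug
:: ok
~$ carryto /balo /mevetrug
:: ok
~$ scribe /pli jegrusuk
:: created
~$ peekin /
:: [mevetrug, pli]
~$ markday 2227-10-14
:: 2227-10-14
~$ translate 71 min day
:: 71/1440
~$ translate 6102 km in
:: 30510000000/127

Answer: {mevetrug=jidrump, pli=jegrusuk}


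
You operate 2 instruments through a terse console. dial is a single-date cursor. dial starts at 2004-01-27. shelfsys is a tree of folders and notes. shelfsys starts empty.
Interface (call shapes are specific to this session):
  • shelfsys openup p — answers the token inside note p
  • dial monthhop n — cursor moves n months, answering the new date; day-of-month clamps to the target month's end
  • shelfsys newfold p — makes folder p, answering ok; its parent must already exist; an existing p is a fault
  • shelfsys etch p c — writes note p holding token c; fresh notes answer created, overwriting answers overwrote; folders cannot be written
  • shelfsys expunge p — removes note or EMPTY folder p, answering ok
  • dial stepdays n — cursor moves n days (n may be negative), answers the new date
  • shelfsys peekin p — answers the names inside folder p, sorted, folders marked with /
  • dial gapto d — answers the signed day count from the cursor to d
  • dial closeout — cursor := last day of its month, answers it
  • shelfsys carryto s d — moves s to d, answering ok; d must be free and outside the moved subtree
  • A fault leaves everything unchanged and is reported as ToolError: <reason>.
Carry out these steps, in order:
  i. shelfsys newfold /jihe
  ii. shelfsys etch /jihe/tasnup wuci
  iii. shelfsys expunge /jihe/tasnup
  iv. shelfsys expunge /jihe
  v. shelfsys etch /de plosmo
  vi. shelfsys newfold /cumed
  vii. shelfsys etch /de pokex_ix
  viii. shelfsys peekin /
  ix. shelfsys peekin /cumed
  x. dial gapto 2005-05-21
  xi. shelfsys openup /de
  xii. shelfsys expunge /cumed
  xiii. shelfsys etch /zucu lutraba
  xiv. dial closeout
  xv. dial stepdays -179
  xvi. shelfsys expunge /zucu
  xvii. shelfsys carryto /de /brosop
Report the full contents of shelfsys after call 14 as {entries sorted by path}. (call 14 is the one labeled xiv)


Answer: {de=pokex_ix, zucu=lutraba}

Derivation:
Calling shelfsys newfold(p=/jihe), yielding ok.
I use shelfsys etch(p=/jihe/tasnup, c=wuci), and see created.
I try shelfsys expunge(p=/jihe/tasnup), and observe ok.
I try shelfsys expunge(p=/jihe): ok.
Using shelfsys etch(p=/de, c=plosmo): created.
I run shelfsys newfold(p=/cumed), and observe ok.
Next I call shelfsys etch(p=/de, c=pokex_ix), giving overwrote.
Using shelfsys peekin(p=/), and see [cumed/, de].
I use shelfsys peekin(p=/cumed), → [].
Invoking dial gapto(d=2005-05-21), and observe 480.
I run shelfsys openup(p=/de), giving pokex_ix.
I invoke shelfsys expunge(p=/cumed), — result: ok.
Calling shelfsys etch(p=/zucu, c=lutraba), and get created.
Using dial closeout(), and observe 2004-01-31.
Then dial stepdays(n=-179), which returns 2003-08-05.
Then shelfsys expunge(p=/zucu), and get ok.
I try shelfsys carryto(s=/de, d=/brosop), — result: ok.
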